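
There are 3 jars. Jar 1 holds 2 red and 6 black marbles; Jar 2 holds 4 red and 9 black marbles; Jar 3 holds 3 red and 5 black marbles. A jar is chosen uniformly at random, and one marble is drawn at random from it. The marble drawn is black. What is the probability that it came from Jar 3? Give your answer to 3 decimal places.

Posterior probability ≈ 0.302

P(black|Jar 1) = 0.75; P(black|Jar 2) = 0.6923; P(black|Jar 3) = 0.625.
Prior × likelihood for each source: 0.333333·0.75=0.2500, 0.333333·0.6923=0.2308, 0.333333·0.625=0.2083. Summing gives P(black) = 0.68910.
P(Jar 3 | black) = 0.2083 / 0.68910 = 0.302.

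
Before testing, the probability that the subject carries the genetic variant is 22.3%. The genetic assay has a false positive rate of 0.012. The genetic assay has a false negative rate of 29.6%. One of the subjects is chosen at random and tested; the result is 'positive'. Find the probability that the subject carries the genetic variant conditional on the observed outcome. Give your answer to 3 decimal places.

Let H be the event that the subject carries the genetic variant. P(H) = 0.223, so P(¬H) = 0.777. With E the 'positive' result, P(E|H) = 0.704 and P(E|¬H) = 0.012.
P(E) = 0.704·0.223 + 0.012·0.777 = 0.15699 + 0.0093240 = 0.16632.
By Bayes' theorem, P(H|E) = 0.15699 / 0.16632 = 0.944.

P(H | E) ≈ 0.944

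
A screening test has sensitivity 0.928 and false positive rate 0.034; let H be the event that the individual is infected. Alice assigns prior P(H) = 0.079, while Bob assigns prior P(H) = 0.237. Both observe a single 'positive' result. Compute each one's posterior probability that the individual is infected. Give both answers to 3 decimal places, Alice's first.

Alice: 0.701; Bob: 0.894

P('+'|H) = 0.928, P('+'|¬H) = 0.034.
Alice: numerator 0.928·0.079 = 0.073312; evidence = 0.073312+0.034·0.921 = 0.10463; posterior = 0.701.
Bob: numerator 0.928·0.237 = 0.21994; evidence = 0.21994+0.034·0.763 = 0.24588; posterior = 0.894.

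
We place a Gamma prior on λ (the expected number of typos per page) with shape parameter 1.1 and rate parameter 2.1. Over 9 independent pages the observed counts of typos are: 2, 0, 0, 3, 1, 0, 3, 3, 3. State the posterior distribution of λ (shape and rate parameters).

Total count ∑xᵢ = 15 over n = 9 pages.
Gamma is conjugate to the Poisson likelihood: posterior is Gamma(shape = 1.1+15 = 16.1, rate = 2.1+9 = 11.1).

Posterior: Gamma(shape=16.1, rate=11.1)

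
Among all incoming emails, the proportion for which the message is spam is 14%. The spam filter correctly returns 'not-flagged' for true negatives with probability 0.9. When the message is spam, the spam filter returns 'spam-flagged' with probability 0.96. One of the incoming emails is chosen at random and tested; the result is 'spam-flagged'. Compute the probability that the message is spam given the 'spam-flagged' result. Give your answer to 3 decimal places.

Write H for 'the message is spam'. Prior odds H:¬H = 0.14/0.86 = 0.16279. For the 'spam-flagged' outcome, the likelihood ratio is 0.96/0.1 = 9.6000.
Posterior odds = 0.16279 × 9.6000 = 1.5628, so P(H|E) = 1.5628/(1+1.5628) = 0.610.

P(H | E) ≈ 0.610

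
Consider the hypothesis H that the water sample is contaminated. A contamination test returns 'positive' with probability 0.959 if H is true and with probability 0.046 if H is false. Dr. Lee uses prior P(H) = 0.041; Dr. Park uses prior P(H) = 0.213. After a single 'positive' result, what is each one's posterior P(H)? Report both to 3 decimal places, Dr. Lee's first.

Dr. Lee: 0.471; Dr. Park: 0.849

P('+'|H) = 0.959, P('+'|¬H) = 0.046.
Dr. Lee: numerator 0.959·0.041 = 0.039319; evidence = 0.039319+0.046·0.959 = 0.083433; posterior = 0.471.
Dr. Park: numerator 0.959·0.213 = 0.20427; evidence = 0.20427+0.046·0.787 = 0.24047; posterior = 0.849.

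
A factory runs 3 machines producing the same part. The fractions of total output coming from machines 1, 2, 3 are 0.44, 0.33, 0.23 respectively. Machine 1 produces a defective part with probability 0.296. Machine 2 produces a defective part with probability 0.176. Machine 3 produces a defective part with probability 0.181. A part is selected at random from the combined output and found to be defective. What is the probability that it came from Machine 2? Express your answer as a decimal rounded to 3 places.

Tabulate prior·likelihood by source: [1] prior 0.44, lik 0.296, product 0.1302; [2] prior 0.33, lik 0.176, product 0.05808; [3] prior 0.23, lik 0.181, product 0.04163.
Normalizing constant = 0.22995; the posterior for Machine 2 is its product over the sum, 0.05808/0.22995 = 0.253.

Posterior probability ≈ 0.253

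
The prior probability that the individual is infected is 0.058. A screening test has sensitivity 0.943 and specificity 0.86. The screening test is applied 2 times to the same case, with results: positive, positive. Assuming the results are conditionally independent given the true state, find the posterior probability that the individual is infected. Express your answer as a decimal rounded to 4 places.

Let H be the event that the individual is infected; start with P(H) = 0.058. P('positive'|H) = 0.943, P('positive'|¬H) = 0.14.
Update on result 1 ('positive'): P(H) ← 0.943·0.0580 / (0.943·0.0580 + 0.14·0.9420) = 0.054694/0.18657 = 0.2931.
Update on result 2 ('positive'): P(H) ← 0.943·0.2931 / (0.943·0.2931 + 0.14·0.7069) = 0.27644/0.37540 = 0.7364.

Posterior P(H) ≈ 0.7364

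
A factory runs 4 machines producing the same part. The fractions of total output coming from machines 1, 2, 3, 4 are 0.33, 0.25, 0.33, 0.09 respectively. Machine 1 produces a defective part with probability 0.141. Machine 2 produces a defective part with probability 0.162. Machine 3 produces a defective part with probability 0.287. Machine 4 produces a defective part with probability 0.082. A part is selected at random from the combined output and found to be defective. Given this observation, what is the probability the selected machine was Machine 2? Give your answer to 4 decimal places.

Posterior probability ≈ 0.2141

P(defective|M1) = 0.141; P(defective|M2) = 0.162; P(defective|M3) = 0.287; P(defective|M4) = 0.082.
Prior × likelihood for each source: 0.33·0.141=0.04653, 0.25·0.162=0.04050, 0.33·0.287=0.09471, 0.09·0.082=0.007380. Summing gives P(defective) = 0.18912.
P(Machine 2 | defective) = 0.04050 / 0.18912 = 0.2141.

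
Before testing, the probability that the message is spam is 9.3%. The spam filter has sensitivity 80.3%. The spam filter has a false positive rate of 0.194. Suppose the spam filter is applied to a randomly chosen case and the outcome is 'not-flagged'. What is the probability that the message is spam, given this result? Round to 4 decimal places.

P(H | E) ≈ 0.0244

Write H for 'the message is spam'. Prior odds H:¬H = 0.093/0.907 = 0.10254. For the 'not-flagged' outcome, the likelihood ratio is 0.197/0.806 = 0.24442.
Posterior odds = 0.10254 × 0.24442 = 0.025061, so P(H|E) = 0.025061/(1+0.025061) = 0.0244.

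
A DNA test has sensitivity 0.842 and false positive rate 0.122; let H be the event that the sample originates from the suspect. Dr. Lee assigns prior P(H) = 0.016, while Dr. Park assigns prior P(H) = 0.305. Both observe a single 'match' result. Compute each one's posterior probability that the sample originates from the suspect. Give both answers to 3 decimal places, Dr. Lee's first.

Dr. Lee: 0.101; Dr. Park: 0.752

The likelihood ratio for a 'match' result is 0.842/0.122 = 6.9016.
Dr. Lee: prior odds 0.016/0.984 = 0.016260; posterior odds 0.11222; posterior probability 0.101.
Dr. Park: prior odds 0.305/0.695 = 0.43885; posterior odds 3.0288; posterior probability 0.752.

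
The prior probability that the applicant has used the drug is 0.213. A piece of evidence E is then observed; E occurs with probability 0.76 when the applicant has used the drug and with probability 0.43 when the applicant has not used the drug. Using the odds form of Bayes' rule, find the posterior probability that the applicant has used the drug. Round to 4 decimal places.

Prior odds = 0.213/(1−0.213) = 0.27065.
Likelihood ratio for E = 0.76/0.43 = 1.7674.
Posterior odds = prior odds × LR = 0.47835.
Posterior probability = odds/(1+odds) = 0.47835/1.4784 = 0.3236.

Posterior probability ≈ 0.3236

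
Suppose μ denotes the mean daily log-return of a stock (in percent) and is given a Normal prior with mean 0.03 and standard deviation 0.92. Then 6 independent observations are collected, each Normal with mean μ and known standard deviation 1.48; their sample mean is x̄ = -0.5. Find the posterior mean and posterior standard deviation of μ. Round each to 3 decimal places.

Posterior mean ≈ -0.340; posterior SD ≈ 0.505

Prior precision 1/τ₀² = 1/0.92² = 1.18147; data precision n/σ² = 6/1.48² = 2.73923.
Posterior precision = 1.18147 + 2.73923 = 3.92070, giving posterior SD = 1/√3.92070 = 0.505.
Posterior mean = (1.18147·0.03 + 2.73923·-0.5) / 3.92070 = -0.340.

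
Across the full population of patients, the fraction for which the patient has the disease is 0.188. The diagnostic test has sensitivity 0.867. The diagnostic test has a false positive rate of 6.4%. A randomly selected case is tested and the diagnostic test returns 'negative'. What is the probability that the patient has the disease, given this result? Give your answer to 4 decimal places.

P(H | E) ≈ 0.0319

Write H for 'the patient has the disease'. Prior odds H:¬H = 0.188/0.812 = 0.23153. For the 'negative' outcome, the likelihood ratio is 0.133/0.936 = 0.14209.
Posterior odds = 0.23153 × 0.14209 = 0.032899, so P(H|E) = 0.032899/(1+0.032899) = 0.0319.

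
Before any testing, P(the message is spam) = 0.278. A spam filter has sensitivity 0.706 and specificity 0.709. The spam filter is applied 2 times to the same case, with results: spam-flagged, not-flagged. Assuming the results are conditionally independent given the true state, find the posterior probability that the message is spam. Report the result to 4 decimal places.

Posterior P(H) ≈ 0.2792

With H the event that the message is spam, the joint likelihood of the observed sequence is P(data|H) = 0.706·0.294 = 0.20756 and P(data|¬H) = 0.291·0.709 = 0.20632.
Bayes: P(H|data) = 0.278·0.20756 / (0.278·0.20756 + 0.722·0.20632) = 0.057703/0.20667 = 0.2792.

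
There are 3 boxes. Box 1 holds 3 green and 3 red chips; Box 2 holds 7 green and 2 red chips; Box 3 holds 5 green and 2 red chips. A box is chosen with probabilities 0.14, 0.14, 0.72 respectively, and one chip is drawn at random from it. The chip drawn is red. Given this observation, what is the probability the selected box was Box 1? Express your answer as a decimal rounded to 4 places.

Posterior probability ≈ 0.2281

Tabulate prior·likelihood by source: [1] prior 0.14, lik 0.5, product 0.07000; [2] prior 0.14, lik 0.2222, product 0.03111; [3] prior 0.72, lik 0.2857, product 0.2057.
Normalizing constant = 0.30683; the posterior for Box 1 is its product over the sum, 0.07000/0.30683 = 0.2281.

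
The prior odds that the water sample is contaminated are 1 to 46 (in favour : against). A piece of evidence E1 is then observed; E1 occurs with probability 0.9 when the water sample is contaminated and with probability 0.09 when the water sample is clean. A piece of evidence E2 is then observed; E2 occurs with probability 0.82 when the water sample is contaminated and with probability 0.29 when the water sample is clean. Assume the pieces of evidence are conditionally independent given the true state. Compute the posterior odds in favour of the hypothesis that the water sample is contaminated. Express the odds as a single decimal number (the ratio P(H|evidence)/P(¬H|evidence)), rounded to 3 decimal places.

Prior odds = 1/46 = 0.021739.
Likelihood ratio for E1 = 0.9/0.09 = 10.000.
Likelihood ratio for E2 = 0.82/0.29 = 2.8276.
Posterior odds = prior odds × LR₁ × LR₂ = 0.61469.

Posterior odds ≈ 0.615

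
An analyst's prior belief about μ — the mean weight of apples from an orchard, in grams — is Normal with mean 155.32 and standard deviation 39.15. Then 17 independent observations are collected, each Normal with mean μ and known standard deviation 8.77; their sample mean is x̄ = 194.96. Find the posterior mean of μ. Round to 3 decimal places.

Prior precision 1/τ₀² = 1/39.15² = 0.00065243; data precision n/σ² = 17/8.77² = 0.221029.
Posterior precision = 0.00065243 + 0.221029 = 0.221682.
Posterior mean = (0.00065243·155.32 + 0.221029·194.96) / 0.221682 = 194.843.

Posterior mean ≈ 194.843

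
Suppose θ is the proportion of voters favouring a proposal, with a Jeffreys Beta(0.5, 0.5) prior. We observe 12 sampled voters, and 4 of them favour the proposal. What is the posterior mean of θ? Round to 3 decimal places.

Posterior mean ≈ 0.346

Observing 4 successes and 8 failures updates Beta(0.5, 0.5) by adding the success and failure counts to the two shape parameters: α = 0.5+4 = 4.5, β = 0.5+8 = 8.5.
Posterior mean = α/(α+β) = 4.5/13 = 0.346.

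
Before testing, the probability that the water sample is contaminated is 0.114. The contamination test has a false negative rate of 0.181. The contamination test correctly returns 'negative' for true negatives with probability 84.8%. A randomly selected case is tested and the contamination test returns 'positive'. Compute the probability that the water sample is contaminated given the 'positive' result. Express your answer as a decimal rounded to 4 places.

Let H be the event that the water sample is contaminated. P(H) = 0.114, so P(¬H) = 0.886. With E the 'positive' result, P(E|H) = 0.819 and P(E|¬H) = 0.152.
P(E) = 0.819·0.114 + 0.152·0.886 = 0.093366 + 0.13467 = 0.22804.
By Bayes' theorem, P(H|E) = 0.093366 / 0.22804 = 0.4094.

P(H | E) ≈ 0.4094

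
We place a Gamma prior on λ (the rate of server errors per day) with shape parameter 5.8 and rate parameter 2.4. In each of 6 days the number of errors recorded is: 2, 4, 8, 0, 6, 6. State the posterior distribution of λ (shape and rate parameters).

The Poisson likelihood adds the total count to the shape and the number of exposure periods to the rate. Here ∑xᵢ = 26 and n = 6, so shape 5.8→31.8 and rate 2.4→8.4.

Posterior: Gamma(shape=31.8, rate=8.4)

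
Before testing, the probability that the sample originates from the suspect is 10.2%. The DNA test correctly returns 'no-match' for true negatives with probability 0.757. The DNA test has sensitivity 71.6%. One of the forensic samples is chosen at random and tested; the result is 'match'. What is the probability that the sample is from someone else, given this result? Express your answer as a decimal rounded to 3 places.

Let H be the event that the sample originates from the suspect. P(H) = 0.102, so P(¬H) = 0.898. With E the 'match' result, P(E|H) = 0.716 and P(E|¬H) = 0.243.
P(E) = 0.716·0.102 + 0.243·0.898 = 0.073032 + 0.21821 = 0.29125.
By Bayes' theorem, P(H|E) = 0.073032 / 0.29125 = 0.251. Hence P(¬H|E) = 1 − 0.251 = 0.749.

P(¬H | E) ≈ 0.749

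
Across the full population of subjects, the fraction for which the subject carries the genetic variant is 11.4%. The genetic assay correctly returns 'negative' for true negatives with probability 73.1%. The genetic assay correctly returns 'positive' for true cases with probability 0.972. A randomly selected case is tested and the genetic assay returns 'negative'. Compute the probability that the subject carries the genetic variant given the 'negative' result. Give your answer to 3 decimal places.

Let H be the event that the subject carries the genetic variant. P(H) = 0.114, so P(¬H) = 0.886. With E the 'negative' result, P(E|H) = 0.028 and P(E|¬H) = 0.731.
P(E) = 0.028·0.114 + 0.731·0.886 = 0.0031920 + 0.64767 = 0.65086.
By Bayes' theorem, P(H|E) = 0.0031920 / 0.65086 = 0.005.

P(H | E) ≈ 0.005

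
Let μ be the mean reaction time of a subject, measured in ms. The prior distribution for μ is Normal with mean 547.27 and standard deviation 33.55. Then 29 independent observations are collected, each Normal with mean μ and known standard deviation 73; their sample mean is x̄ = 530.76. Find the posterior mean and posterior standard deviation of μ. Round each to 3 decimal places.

With known σ, the Normal prior is conjugate. Weight on the data is w = (n/σ²)/(n/σ² + 1/τ₀²) = 0.00544192/(0.00544192+0.00088841) = 0.85966.
Posterior mean = w·x̄ + (1−w)·μ₀ = 0.85966·530.76 + 0.14034·547.27 = 533.077. Posterior variance = 1/(0.00544192+0.00088841) = 157.970, so SD = 12.569.

Posterior mean ≈ 533.077; posterior SD ≈ 12.569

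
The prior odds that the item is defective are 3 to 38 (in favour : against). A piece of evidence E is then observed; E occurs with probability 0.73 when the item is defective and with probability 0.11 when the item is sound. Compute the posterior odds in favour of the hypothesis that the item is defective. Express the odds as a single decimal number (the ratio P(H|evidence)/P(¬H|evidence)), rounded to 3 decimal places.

Posterior odds ≈ 0.524

Prior odds = 3/38 = 0.078947. In log-odds, ln(0.078947) = -2.5390.
Add log likelihood ratio: ln(6.6364) = 1.8926.
Posterior log-odds = -0.64641, so posterior odds = exp(-0.64641) = 0.52392.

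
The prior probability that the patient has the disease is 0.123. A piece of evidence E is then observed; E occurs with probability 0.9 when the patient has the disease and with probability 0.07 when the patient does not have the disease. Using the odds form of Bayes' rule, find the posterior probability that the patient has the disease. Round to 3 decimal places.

Posterior probability ≈ 0.643

Prior odds = 0.123/(1−0.123) = 0.14025.
Likelihood ratio for E = 0.9/0.07 = 12.857.
Posterior odds = prior odds × LR = 1.8032.
Posterior probability = odds/(1+odds) = 1.8032/2.8032 = 0.643.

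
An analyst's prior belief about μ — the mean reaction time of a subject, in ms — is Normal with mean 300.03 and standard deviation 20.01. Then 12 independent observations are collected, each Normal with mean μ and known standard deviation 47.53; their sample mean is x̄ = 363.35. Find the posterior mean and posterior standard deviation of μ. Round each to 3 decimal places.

Posterior mean ≈ 343.100; posterior SD ≈ 11.316

Prior precision 1/τ₀² = 1/20.01² = 0.00249750; data precision n/σ² = 12/47.53² = 0.00531185.
Posterior precision = 0.00249750 + 0.00531185 = 0.00780935, giving posterior SD = 1/√0.00780935 = 11.316.
Posterior mean = (0.00249750·300.03 + 0.00531185·363.35) / 0.00780935 = 343.100.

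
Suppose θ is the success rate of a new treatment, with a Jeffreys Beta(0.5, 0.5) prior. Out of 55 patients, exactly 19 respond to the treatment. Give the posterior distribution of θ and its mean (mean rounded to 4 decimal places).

Posterior: Beta(19.5, 36.5); mean ≈ 0.3482

The binomial likelihood is conjugate to the Beta prior: with 19 successes and 36 failures, the posterior is Beta(0.5+19, 0.5+36) = Beta(19.5, 36.5).
E[θ | data] = 19.5/(19.5+36.5) = 0.3482.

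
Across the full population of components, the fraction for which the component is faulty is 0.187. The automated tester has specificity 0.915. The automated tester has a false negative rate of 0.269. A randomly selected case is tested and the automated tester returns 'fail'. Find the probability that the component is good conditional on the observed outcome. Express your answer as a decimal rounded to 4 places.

Write H for 'the component is faulty'. Prior odds H:¬H = 0.187/0.813 = 0.23001. For the 'fail' outcome, the likelihood ratio is 0.731/0.085 = 8.6000.
Posterior odds = 0.23001 × 8.6000 = 1.9781, so P(H|E) = 1.9781/(1+1.9781) = 0.6642. Then P(¬H|E) = 1 − 0.6642 = 0.3358.

P(¬H | E) ≈ 0.3358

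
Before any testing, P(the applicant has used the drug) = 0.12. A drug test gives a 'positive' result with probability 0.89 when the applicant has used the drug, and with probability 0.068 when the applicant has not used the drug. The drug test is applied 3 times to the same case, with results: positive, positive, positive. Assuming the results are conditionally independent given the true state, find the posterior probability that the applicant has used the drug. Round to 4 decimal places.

Posterior P(H) ≈ 0.9967

With H the event that the applicant has used the drug, the joint likelihood of the observed sequence is P(data|H) = 0.89·0.89·0.89 = 0.70497 and P(data|¬H) = 0.068·0.068·0.068 = 0.00031443.
Bayes: P(H|data) = 0.12·0.70497 / (0.12·0.70497 + 0.88·0.00031443) = 0.084596/0.084873 = 0.9967.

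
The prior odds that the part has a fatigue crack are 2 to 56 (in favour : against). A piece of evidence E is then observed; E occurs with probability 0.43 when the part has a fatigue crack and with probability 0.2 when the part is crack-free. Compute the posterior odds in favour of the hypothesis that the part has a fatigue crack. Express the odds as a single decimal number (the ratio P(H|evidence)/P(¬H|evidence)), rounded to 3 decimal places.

Prior odds = 2/56 = 0.035714.
Likelihood ratio for E = 0.43/0.2 = 2.1500.
Posterior odds = prior odds × LR = 0.076786.

Posterior odds ≈ 0.077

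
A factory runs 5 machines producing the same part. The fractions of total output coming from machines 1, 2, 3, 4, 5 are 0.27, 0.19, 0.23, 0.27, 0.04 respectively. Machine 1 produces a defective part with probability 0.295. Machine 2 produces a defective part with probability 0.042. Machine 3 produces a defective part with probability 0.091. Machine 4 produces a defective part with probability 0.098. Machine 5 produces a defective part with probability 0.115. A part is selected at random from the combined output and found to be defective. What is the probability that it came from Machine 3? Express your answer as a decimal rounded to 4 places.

P(defective|M1) = 0.295; P(defective|M2) = 0.042; P(defective|M3) = 0.091; P(defective|M4) = 0.098; P(defective|M5) = 0.115.
Prior × likelihood for each source: 0.27·0.295=0.07965, 0.19·0.042=0.007980, 0.23·0.091=0.02093, 0.27·0.098=0.02646, 0.04·0.115=0.004600. Summing gives P(defective) = 0.13962.
P(Machine 3 | defective) = 0.02093 / 0.13962 = 0.1499.

Posterior probability ≈ 0.1499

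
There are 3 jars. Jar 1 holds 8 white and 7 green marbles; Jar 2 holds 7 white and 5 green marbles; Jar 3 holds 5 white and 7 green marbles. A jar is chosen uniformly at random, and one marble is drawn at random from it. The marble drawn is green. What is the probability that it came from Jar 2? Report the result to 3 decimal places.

Tabulate prior·likelihood by source: [1] prior 0.333333, lik 0.4667, product 0.1556; [2] prior 0.333333, lik 0.4167, product 0.1389; [3] prior 0.333333, lik 0.5833, product 0.1944.
Normalizing constant = 0.48889; the posterior for Jar 2 is its product over the sum, 0.1389/0.48889 = 0.284.

Posterior probability ≈ 0.284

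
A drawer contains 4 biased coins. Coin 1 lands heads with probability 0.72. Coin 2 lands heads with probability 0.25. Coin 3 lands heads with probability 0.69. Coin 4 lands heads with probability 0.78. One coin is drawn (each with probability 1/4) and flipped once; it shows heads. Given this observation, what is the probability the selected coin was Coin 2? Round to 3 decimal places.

Posterior probability ≈ 0.102

P(heads|C1) = 0.72; P(heads|C2) = 0.25; P(heads|C3) = 0.69; P(heads|C4) = 0.78.
Prior × likelihood for each source: 0.25·0.72=0.1800, 0.25·0.25=0.06250, 0.25·0.69=0.1725, 0.25·0.78=0.1950. Summing gives P(heads) = 0.61000.
P(Coin 2 | heads) = 0.06250 / 0.61000 = 0.102.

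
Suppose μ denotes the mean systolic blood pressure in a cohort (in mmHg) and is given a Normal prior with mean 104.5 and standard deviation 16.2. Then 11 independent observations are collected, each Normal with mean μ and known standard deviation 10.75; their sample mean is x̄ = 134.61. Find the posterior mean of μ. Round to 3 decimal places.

Posterior mean ≈ 133.451

Prior precision 1/τ₀² = 1/16.2² = 0.00381039; data precision n/σ² = 11/10.75² = 0.0951866.
Posterior precision = 0.00381039 + 0.0951866 = 0.0989970.
Posterior mean = (0.00381039·104.5 + 0.0951866·134.61) / 0.0989970 = 133.451.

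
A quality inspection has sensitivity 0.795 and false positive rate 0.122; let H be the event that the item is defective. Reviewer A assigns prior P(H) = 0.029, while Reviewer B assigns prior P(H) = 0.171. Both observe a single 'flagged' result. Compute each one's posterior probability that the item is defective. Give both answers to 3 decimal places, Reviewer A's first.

The likelihood ratio for a 'flagged' result is 0.795/0.122 = 6.5164.
Reviewer A: prior odds 0.029/0.971 = 0.029866; posterior odds 0.19462; posterior probability 0.163.
Reviewer B: prior odds 0.171/0.829 = 0.20627; posterior odds 1.3442; posterior probability 0.573.

Reviewer A: 0.163; Reviewer B: 0.573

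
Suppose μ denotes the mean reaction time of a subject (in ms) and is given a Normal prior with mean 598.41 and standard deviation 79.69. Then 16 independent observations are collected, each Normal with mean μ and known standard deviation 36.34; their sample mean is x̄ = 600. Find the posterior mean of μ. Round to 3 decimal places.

Posterior mean ≈ 599.980

With known σ, the Normal prior is conjugate. Weight on the data is w = (n/σ²)/(n/σ² + 1/τ₀²) = 0.0121157/(0.0121157+0.00015747) = 0.98717.
Posterior mean = w·x̄ + (1−w)·μ₀ = 0.98717·600 + 0.012830·598.41 = 599.980.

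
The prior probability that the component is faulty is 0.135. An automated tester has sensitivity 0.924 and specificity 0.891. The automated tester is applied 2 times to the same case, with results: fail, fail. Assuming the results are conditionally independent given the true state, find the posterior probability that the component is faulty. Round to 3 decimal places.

Posterior P(H) ≈ 0.918

Let H be the event that the component is faulty; start with P(H) = 0.135. P('fail'|H) = 0.924, P('fail'|¬H) = 0.109.
Update on result 1 ('fail'): P(H) ← 0.924·0.1350 / (0.924·0.1350 + 0.109·0.8650) = 0.12474/0.21903 = 0.5695.
Update on result 2 ('fail'): P(H) ← 0.924·0.5695 / (0.924·0.5695 + 0.109·0.4305) = 0.52624/0.57316 = 0.9181.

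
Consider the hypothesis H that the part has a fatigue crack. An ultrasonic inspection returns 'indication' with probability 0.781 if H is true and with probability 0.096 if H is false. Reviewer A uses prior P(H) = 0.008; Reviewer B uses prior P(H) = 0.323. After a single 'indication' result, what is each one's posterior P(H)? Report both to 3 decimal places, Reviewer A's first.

Reviewer A: 0.062; Reviewer B: 0.795

P('+'|H) = 0.781, P('+'|¬H) = 0.096.
Reviewer A: numerator 0.781·0.008 = 0.0062480; evidence = 0.0062480+0.096·0.992 = 0.10148; posterior = 0.062.
Reviewer B: numerator 0.781·0.323 = 0.25226; evidence = 0.25226+0.096·0.677 = 0.31726; posterior = 0.795.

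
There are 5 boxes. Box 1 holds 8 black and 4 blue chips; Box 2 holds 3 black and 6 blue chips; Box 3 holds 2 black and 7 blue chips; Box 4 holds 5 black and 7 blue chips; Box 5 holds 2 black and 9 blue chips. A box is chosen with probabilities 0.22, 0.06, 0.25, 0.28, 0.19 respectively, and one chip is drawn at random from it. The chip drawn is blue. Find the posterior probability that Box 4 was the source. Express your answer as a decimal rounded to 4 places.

Tabulate prior·likelihood by source: [1] prior 0.22, lik 0.3333, product 0.07333; [2] prior 0.06, lik 0.6667, product 0.04000; [3] prior 0.25, lik 0.7778, product 0.1944; [4] prior 0.28, lik 0.5833, product 0.1633; [5] prior 0.19, lik 0.8182, product 0.1555.
Normalizing constant = 0.62657; the posterior for Box 4 is its product over the sum, 0.1633/0.62657 = 0.2607.

Posterior probability ≈ 0.2607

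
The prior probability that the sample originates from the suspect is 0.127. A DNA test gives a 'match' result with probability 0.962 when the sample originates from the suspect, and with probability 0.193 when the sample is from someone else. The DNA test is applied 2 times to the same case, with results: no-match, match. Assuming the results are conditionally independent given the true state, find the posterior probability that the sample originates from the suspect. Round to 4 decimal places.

Posterior P(H) ≈ 0.0330

Let H be the event that the sample originates from the suspect; start with P(H) = 0.127. P('match'|H) = 0.962, P('match'|¬H) = 0.193.
Update on result 1 ('no-match'): P(H) ← 0.038·0.1270 / (0.038·0.1270 + 0.807·0.8730) = 0.0048260/0.70934 = 0.0068.
Update on result 2 ('match'): P(H) ← 0.962·0.0068 / (0.962·0.0068 + 0.193·0.9932) = 0.0065450/0.19823 = 0.0330.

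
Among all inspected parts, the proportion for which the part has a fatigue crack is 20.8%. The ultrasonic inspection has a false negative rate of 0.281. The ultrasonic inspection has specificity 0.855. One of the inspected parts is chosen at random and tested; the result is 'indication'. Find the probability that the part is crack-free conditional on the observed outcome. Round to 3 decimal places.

P(¬H | E) ≈ 0.434

Let H be the event that the part has a fatigue crack. P(H) = 0.208, so P(¬H) = 0.792. With E the 'indication' result, P(E|H) = 0.719 and P(E|¬H) = 0.145.
P(E) = 0.719·0.208 + 0.145·0.792 = 0.14955 + 0.11484 = 0.26439.
By Bayes' theorem, P(H|E) = 0.14955 / 0.26439 = 0.566. Hence P(¬H|E) = 1 − 0.566 = 0.434.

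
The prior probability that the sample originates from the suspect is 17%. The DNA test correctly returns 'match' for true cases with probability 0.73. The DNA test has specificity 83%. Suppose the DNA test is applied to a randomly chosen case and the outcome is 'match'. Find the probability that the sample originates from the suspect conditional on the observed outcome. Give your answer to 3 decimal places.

P(H | E) ≈ 0.468

Let H be the event that the sample originates from the suspect. P(H) = 0.17, so P(¬H) = 0.83. With E the 'match' result, P(E|H) = 0.73 and P(E|¬H) = 0.17.
P(E) = 0.73·0.17 + 0.17·0.83 = 0.12410 + 0.14110 = 0.26520.
By Bayes' theorem, P(H|E) = 0.12410 / 0.26520 = 0.468.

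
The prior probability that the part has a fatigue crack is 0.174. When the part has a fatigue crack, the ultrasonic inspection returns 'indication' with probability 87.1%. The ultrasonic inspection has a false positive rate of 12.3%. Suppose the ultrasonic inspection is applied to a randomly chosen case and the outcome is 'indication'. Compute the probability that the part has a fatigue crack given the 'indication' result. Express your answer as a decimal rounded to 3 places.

P(H | E) ≈ 0.599

Write H for 'the part has a fatigue crack'. Prior odds H:¬H = 0.174/0.826 = 0.21065. For the 'indication' outcome, the likelihood ratio is 0.871/0.123 = 7.0813.
Posterior odds = 0.21065 × 7.0813 = 1.4917, so P(H|E) = 1.4917/(1+1.4917) = 0.599.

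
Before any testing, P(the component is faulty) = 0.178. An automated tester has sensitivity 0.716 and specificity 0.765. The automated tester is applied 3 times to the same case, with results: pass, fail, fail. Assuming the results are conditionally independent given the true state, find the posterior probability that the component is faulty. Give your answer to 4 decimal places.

Posterior P(H) ≈ 0.4274

Let H be the event that the component is faulty; start with P(H) = 0.178. P('fail'|H) = 0.716, P('fail'|¬H) = 0.235.
Update on result 1 ('pass'): P(H) ← 0.284·0.1780 / (0.284·0.1780 + 0.765·0.8220) = 0.050552/0.67938 = 0.0744.
Update on result 2 ('fail'): P(H) ← 0.716·0.0744 / (0.716·0.0744 + 0.235·0.9256) = 0.053277/0.27079 = 0.1967.
Update on result 3 ('fail'): P(H) ← 0.716·0.1967 / (0.716·0.1967 + 0.235·0.8033) = 0.14087/0.32963 = 0.4274.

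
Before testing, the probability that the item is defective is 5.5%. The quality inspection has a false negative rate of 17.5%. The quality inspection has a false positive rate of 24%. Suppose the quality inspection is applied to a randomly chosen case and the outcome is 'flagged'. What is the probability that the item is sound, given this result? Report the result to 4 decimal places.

P(¬H | E) ≈ 0.8333

Let H be the event that the item is defective. P(H) = 0.055, so P(¬H) = 0.945. With E the 'flagged' result, P(E|H) = 0.825 and P(E|¬H) = 0.24.
P(E) = 0.825·0.055 + 0.24·0.945 = 0.045375 + 0.22680 = 0.27217.
By Bayes' theorem, P(H|E) = 0.045375 / 0.27217 = 0.1667. Hence P(¬H|E) = 1 − 0.1667 = 0.8333.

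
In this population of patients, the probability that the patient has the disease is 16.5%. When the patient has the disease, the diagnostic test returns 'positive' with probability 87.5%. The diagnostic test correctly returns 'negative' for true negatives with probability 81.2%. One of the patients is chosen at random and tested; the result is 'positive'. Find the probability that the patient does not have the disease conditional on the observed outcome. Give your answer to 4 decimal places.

Write H for 'the patient has the disease'. Prior odds H:¬H = 0.165/0.835 = 0.19760. For the 'positive' outcome, the likelihood ratio is 0.875/0.188 = 4.6543.
Posterior odds = 0.19760 × 4.6543 = 0.91970, so P(H|E) = 0.91970/(1+0.91970) = 0.4791. Then P(¬H|E) = 1 − 0.4791 = 0.5209.

P(¬H | E) ≈ 0.5209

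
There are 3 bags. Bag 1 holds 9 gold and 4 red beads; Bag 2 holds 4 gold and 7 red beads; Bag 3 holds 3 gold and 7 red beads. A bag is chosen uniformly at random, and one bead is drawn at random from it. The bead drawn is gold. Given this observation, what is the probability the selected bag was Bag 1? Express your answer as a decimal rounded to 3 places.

Tabulate prior·likelihood by source: [1] prior 0.333333, lik 0.6923, product 0.2308; [2] prior 0.333333, lik 0.3636, product 0.1212; [3] prior 0.333333, lik 0.3, product 0.1000.
Normalizing constant = 0.45198; the posterior for Bag 1 is its product over the sum, 0.2308/0.45198 = 0.511.

Posterior probability ≈ 0.511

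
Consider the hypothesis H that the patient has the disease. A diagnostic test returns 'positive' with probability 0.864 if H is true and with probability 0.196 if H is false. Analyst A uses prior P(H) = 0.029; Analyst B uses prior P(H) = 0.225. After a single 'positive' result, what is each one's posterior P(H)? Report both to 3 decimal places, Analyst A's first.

Analyst A: 0.116; Analyst B: 0.561

P('+'|H) = 0.864, P('+'|¬H) = 0.196.
Analyst A: numerator 0.864·0.029 = 0.025056; evidence = 0.025056+0.196·0.971 = 0.21537; posterior = 0.116.
Analyst B: numerator 0.864·0.225 = 0.19440; evidence = 0.19440+0.196·0.775 = 0.34630; posterior = 0.561.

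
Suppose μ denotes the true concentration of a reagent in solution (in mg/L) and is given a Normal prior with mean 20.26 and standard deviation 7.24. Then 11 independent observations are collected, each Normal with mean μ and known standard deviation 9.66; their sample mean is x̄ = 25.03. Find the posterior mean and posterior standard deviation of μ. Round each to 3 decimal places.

With known σ, the Normal prior is conjugate. Weight on the data is w = (n/σ²)/(n/σ² + 1/τ₀²) = 0.117880/(0.117880+0.0190776) = 0.86070.
Posterior mean = w·x̄ + (1−w)·μ₀ = 0.86070·25.03 + 0.13930·20.26 = 24.366. Posterior variance = 1/(0.117880+0.0190776) = 7.30156, so SD = 2.702.

Posterior mean ≈ 24.366; posterior SD ≈ 2.702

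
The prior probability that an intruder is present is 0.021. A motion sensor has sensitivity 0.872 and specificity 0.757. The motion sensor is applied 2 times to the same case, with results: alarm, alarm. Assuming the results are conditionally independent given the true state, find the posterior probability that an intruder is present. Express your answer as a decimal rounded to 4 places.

Posterior P(H) ≈ 0.2164

With H the event that an intruder is present, the joint likelihood of the observed sequence is P(data|H) = 0.872·0.872 = 0.76038 and P(data|¬H) = 0.243·0.243 = 0.059049.
Bayes: P(H|data) = 0.021·0.76038 / (0.021·0.76038 + 0.979·0.059049) = 0.015968/0.073777 = 0.2164.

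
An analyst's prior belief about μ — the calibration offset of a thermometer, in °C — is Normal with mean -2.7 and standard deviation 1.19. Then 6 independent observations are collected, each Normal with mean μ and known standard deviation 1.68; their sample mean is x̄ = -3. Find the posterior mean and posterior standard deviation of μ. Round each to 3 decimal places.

Prior precision 1/τ₀² = 1/1.19² = 0.706165; data precision n/σ² = 6/1.68² = 2.12585.
Posterior precision = 0.706165 + 2.12585 = 2.83202, giving posterior SD = 1/√2.83202 = 0.594.
Posterior mean = (0.706165·-2.7 + 2.12585·-3) / 2.83202 = -2.925.

Posterior mean ≈ -2.925; posterior SD ≈ 0.594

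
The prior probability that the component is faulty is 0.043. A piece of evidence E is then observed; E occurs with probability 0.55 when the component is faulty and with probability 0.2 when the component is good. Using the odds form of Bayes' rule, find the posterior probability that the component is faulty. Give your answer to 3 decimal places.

Posterior probability ≈ 0.110

Prior odds = 0.043/(1−0.043) = 0.044932. In log-odds, ln(0.044932) = -3.1026.
Add log likelihood ratio: ln(2.7500) = 1.0116.
Posterior log-odds = -2.0910, so posterior odds = exp(-2.0910) = 0.12356. Converting, P(H|E) = 0.12356/1.1236 = 0.110.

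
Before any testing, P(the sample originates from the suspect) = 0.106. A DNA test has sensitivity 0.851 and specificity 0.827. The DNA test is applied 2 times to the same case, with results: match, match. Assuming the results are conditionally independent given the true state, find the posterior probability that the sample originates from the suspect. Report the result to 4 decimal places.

Let H be the event that the sample originates from the suspect; start with P(H) = 0.106. P('match'|H) = 0.851, P('match'|¬H) = 0.173.
Update on result 1 ('match'): P(H) ← 0.851·0.1060 / (0.851·0.1060 + 0.173·0.8940) = 0.090206/0.24487 = 0.3684.
Update on result 2 ('match'): P(H) ← 0.851·0.3684 / (0.851·0.3684 + 0.173·0.6316) = 0.31350/0.42277 = 0.7415.

Posterior P(H) ≈ 0.7415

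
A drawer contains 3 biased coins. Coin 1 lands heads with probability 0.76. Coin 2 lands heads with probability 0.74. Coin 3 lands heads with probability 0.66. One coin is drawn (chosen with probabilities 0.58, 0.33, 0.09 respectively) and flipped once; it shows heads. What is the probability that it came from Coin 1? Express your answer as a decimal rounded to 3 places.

P(heads|C1) = 0.76; P(heads|C2) = 0.74; P(heads|C3) = 0.66.
Prior × likelihood for each source: 0.58·0.76=0.4408, 0.33·0.74=0.2442, 0.09·0.66=0.05940. Summing gives P(heads) = 0.74440.
P(Coin 1 | heads) = 0.4408 / 0.74440 = 0.592.

Posterior probability ≈ 0.592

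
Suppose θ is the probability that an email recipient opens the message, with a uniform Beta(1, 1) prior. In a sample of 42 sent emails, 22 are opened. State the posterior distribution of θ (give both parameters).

The binomial likelihood is conjugate to the Beta prior: with 22 successes and 20 failures, the posterior is Beta(1+22, 1+20) = Beta(23, 21).

Posterior: Beta(23, 21)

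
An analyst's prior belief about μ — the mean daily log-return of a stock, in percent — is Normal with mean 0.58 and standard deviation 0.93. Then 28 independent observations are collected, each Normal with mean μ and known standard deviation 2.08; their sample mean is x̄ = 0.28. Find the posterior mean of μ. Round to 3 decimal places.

Prior precision 1/τ₀² = 1/0.93² = 1.15620; data precision n/σ² = 28/2.08² = 6.47189.
Posterior precision = 1.15620 + 6.47189 = 7.62810.
Posterior mean = (1.15620·0.58 + 6.47189·0.28) / 7.62810 = 0.325.

Posterior mean ≈ 0.325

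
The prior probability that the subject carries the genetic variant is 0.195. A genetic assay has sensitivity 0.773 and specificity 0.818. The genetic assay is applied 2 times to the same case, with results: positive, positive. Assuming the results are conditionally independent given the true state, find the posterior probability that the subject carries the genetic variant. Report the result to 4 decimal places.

With H the event that the subject carries the genetic variant, the joint likelihood of the observed sequence is P(data|H) = 0.773·0.773 = 0.59753 and P(data|¬H) = 0.182·0.182 = 0.033124.
Bayes: P(H|data) = 0.195·0.59753 / (0.195·0.59753 + 0.805·0.033124) = 0.11652/0.14318 = 0.8138.

Posterior P(H) ≈ 0.8138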